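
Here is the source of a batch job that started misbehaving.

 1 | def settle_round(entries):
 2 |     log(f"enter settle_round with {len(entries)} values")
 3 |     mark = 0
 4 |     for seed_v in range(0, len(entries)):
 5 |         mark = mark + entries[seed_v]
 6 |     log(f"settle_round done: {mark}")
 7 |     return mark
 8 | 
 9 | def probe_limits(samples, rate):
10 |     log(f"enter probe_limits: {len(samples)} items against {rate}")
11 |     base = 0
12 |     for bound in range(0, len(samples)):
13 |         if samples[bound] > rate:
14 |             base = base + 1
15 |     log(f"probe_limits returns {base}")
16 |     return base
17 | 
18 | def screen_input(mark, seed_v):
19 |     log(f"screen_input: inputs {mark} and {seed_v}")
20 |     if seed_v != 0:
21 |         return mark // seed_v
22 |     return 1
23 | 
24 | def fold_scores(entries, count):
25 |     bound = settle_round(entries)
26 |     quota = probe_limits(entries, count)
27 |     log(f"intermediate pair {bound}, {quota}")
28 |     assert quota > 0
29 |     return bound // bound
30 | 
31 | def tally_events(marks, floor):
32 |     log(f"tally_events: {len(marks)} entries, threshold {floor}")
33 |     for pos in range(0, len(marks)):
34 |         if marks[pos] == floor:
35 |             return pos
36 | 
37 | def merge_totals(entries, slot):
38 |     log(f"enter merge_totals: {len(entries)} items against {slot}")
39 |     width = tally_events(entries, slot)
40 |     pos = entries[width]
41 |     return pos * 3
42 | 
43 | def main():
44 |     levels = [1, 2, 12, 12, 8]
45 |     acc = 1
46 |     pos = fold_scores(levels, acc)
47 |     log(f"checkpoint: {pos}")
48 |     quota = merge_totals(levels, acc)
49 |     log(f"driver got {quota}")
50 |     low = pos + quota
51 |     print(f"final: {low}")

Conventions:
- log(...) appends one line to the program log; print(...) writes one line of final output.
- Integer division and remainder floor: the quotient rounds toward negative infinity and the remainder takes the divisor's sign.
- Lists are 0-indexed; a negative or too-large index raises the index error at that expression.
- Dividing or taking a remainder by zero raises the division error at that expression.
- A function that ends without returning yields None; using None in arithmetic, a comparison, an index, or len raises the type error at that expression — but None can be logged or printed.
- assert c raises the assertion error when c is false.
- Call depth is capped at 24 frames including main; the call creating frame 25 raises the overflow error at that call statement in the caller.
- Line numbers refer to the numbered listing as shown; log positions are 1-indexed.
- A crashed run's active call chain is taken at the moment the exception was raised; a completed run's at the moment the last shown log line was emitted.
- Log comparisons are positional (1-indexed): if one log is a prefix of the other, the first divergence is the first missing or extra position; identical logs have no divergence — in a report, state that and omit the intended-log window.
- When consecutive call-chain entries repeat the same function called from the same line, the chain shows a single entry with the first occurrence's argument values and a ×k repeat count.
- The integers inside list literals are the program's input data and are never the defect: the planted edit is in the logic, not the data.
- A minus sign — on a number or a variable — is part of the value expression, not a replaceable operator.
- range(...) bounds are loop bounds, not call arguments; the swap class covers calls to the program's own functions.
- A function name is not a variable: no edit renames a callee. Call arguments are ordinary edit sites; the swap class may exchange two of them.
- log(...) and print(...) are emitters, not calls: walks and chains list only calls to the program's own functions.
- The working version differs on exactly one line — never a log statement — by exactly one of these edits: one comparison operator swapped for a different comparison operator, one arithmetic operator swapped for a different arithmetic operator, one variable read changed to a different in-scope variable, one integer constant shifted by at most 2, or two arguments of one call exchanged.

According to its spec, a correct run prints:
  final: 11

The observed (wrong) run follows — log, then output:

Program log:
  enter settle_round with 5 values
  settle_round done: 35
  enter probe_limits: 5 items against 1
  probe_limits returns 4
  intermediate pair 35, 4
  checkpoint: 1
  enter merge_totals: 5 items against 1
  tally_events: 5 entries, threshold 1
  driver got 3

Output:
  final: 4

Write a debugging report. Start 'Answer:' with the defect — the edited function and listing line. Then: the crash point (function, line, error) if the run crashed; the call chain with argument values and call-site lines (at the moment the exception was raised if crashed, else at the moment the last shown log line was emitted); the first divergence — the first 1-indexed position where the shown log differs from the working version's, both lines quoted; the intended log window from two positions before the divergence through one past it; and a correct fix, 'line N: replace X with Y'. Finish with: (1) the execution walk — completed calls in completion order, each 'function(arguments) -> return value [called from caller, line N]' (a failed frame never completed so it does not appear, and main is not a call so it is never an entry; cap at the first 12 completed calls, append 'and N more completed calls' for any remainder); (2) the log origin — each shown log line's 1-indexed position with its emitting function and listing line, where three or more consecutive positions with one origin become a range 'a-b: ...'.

Answer: the defect is in fold_scores at line 29.
Key fact: Everything matches until log position 6, which reads 'checkpoint: 1' in place of 'checkpoint: 8'.
Call chain: main.
First divergence: position 6 — shown 'checkpoint: 1', intended 'checkpoint: 8'.
Intended log window:
  4: probe_limits returns 4
  5: intermediate pair 35, 4
  6: checkpoint: 8
  7: enter merge_totals: 5 items against 1
Execution walk:
  settle_round([1, 2, 12, 12, 8]) -> 35  [called from fold_scores, line 25]
  probe_limits([1, 2, 12, 12, 8], 1) -> 4  [called from fold_scores, line 26]
  fold_scores([1, 2, 12, 12, 8], 1) -> 1  [called from main, line 46]
  tally_events([1, 2, 12, 12, 8], 1) -> 0  [called from merge_totals, line 39]
  merge_totals([1, 2, 12, 12, 8], 1) -> 3  [called from main, line 48]
Origin of each log line:
  1: logged in settle_round at line 2
  2: logged in settle_round at line 6
  3: logged in probe_limits at line 10
  4: logged in probe_limits at line 15
  5: logged in fold_scores at line 27
  6: logged in main at line 47
  7: logged in merge_totals at line 38
  8: logged in tally_events at line 32
  9: logged in main at line 49
A correct fix: line 29: replace `bound // bound` with `bound // quota`.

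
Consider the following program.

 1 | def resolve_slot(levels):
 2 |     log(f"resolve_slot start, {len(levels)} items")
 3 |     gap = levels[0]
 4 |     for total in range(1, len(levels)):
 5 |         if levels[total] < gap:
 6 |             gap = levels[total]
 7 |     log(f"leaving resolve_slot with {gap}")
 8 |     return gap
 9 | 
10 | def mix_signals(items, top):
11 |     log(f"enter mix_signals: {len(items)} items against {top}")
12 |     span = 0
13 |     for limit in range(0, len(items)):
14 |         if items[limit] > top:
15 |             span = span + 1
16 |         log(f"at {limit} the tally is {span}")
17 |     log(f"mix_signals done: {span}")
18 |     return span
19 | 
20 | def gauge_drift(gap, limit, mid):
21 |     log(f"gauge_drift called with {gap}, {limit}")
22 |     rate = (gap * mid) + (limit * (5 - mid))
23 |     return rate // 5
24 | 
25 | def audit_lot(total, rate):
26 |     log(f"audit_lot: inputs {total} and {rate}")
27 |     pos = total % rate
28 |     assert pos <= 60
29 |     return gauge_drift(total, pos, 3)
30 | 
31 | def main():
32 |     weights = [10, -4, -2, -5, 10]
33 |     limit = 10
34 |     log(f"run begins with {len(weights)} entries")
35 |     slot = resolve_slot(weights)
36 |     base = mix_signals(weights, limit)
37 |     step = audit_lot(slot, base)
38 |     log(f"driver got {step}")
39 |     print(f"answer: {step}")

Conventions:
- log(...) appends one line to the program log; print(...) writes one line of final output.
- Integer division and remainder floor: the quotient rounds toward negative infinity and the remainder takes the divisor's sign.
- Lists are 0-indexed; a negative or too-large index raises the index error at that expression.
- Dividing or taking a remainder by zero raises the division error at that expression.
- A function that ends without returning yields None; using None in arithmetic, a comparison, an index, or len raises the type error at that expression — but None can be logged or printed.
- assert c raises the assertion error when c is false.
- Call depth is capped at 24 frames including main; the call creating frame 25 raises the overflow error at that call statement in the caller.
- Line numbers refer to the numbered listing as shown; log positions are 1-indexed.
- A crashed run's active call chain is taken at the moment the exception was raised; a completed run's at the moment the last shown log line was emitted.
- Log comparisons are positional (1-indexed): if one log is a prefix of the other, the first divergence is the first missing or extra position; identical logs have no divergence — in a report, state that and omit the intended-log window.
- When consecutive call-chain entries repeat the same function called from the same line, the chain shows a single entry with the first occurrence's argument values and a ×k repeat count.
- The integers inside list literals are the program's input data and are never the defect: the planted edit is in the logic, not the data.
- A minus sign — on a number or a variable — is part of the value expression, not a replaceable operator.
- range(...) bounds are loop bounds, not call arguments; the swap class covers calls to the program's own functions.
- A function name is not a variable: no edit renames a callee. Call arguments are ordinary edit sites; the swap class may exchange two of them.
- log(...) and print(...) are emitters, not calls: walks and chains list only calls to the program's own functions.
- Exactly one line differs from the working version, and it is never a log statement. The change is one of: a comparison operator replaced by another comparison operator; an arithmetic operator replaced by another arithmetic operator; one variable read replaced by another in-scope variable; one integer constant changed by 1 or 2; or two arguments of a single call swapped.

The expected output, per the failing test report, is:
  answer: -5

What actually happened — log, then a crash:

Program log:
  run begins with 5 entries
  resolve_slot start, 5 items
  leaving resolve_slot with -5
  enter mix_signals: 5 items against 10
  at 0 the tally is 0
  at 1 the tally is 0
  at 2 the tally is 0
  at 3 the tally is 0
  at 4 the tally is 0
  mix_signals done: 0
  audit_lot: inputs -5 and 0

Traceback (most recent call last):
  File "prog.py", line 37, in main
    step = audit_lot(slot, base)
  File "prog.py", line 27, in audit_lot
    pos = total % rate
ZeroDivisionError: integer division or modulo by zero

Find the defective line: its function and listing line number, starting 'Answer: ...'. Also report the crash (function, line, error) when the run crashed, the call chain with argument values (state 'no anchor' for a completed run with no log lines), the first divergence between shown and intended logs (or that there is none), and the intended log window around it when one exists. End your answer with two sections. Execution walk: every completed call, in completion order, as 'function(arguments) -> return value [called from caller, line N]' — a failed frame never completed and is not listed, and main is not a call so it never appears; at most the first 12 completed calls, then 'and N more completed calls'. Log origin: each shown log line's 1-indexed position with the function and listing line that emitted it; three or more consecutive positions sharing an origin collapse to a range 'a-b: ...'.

Answer: the defect is in audit_lot at line 27.
Key fact: Only 11 log lines were emitted before the run died; the intended continuation was 'gauge_drift called with -5, -5'.
Crash: audit_lot, line 27, ZeroDivisionError.
Call chain: main -> audit_lot(-5, 0) (called at line 37).
First divergence: position 12; the shown log stops at 11 lines while the working version next logs 'gauge_drift called with -5, -5'.
Intended log window:
  10: mix_signals done: 0
  11: audit_lot: inputs -5 and 0
  12: gauge_drift called with -5, -5
  13: driver got -5
Execution walk:
  resolve_slot([10, -4, -2, -5, 10]) -> -5  [called from main, line 35]
  mix_signals([10, -4, -2, -5, 10], 10) -> 0  [called from main, line 36]
Log origin:
  1: logged in main at line 34
  2: logged in resolve_slot at line 2
  3: logged in resolve_slot at line 7
  4: logged in mix_signals at line 11
  5-9: logged in mix_signals at line 16
  10: logged in mix_signals at line 17
  11: logged in audit_lot at line 26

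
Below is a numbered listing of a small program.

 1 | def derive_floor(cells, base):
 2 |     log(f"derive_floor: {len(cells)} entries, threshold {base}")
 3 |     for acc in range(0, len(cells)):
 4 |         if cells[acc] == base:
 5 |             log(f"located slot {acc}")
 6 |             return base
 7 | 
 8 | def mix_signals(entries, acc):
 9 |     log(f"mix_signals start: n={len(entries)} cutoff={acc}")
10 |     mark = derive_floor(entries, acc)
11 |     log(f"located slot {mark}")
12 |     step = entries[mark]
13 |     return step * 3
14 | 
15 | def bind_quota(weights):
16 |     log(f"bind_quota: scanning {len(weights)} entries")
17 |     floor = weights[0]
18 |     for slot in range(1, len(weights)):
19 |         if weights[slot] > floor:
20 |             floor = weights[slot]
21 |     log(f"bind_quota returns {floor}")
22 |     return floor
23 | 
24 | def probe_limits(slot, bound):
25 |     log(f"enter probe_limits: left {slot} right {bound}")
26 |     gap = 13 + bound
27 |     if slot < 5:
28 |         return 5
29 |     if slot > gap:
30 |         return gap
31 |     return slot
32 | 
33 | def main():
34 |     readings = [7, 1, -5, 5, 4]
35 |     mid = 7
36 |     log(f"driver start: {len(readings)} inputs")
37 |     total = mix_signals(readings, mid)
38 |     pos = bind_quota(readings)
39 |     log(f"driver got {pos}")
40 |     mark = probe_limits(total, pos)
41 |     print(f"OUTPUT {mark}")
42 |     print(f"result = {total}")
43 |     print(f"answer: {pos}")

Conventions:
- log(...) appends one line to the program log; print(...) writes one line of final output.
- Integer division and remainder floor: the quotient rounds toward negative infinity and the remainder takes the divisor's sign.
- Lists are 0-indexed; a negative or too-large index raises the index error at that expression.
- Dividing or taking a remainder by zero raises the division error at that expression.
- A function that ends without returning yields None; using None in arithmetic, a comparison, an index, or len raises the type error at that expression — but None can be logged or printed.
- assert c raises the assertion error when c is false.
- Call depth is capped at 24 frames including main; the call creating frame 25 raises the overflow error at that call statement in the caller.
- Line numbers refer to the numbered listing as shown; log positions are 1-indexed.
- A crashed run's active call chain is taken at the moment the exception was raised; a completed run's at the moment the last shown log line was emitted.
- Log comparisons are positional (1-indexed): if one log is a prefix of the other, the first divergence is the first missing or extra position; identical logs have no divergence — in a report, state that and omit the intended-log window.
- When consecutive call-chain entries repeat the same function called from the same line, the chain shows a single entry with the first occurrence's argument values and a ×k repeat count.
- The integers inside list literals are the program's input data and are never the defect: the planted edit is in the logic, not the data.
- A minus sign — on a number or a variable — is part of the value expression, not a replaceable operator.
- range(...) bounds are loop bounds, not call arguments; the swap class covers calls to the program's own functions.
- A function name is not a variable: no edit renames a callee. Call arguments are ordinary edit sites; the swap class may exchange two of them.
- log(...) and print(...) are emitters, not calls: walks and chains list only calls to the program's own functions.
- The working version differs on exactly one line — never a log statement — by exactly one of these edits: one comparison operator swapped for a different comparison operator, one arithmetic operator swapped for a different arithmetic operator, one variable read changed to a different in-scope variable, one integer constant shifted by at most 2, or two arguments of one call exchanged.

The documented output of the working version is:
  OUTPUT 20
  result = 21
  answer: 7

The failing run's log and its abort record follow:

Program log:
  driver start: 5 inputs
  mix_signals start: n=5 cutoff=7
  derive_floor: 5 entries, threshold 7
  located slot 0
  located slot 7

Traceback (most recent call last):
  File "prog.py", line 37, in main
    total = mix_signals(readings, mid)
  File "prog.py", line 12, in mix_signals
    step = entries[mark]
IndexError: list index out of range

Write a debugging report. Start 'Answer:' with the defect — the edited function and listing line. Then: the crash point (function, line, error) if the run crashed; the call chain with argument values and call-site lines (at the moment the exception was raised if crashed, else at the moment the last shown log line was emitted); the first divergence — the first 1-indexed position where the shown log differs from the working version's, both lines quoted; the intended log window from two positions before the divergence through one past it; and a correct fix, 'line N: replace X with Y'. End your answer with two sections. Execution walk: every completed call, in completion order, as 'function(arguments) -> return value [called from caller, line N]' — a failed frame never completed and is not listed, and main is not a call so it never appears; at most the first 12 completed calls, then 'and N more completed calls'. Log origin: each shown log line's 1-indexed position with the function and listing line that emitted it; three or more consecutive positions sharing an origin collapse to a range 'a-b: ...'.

Answer: the defect is in derive_floor at line 6.
Key fact: At log position 5 the runs split — shown 'located slot 7', but the working version logs 'located slot 0'.
Crash: mix_signals, line 12, IndexError.
Call chain: main -> mix_signals([7, 1, -5, 5, 4], 7) (called at line 37).
First divergence: at position 5 the run shows 'located slot 7' where the working version logs 'located slot 0'.
Intended log window:
  3: derive_floor: 5 entries, threshold 7
  4: located slot 0
  5: located slot 0
  6: bind_quota: scanning 5 entries
Execution walk:
  derive_floor([7, 1, -5, 5, 4], 7) -> 7  [called from mix_signals, line 10]
Log line origins:
  1: from main, line 36
  2: from mix_signals, line 9
  3: from derive_floor, line 2
  4: from derive_floor, line 5
  5: from mix_signals, line 11
A correct fix: line 6: replace `base` with `acc`.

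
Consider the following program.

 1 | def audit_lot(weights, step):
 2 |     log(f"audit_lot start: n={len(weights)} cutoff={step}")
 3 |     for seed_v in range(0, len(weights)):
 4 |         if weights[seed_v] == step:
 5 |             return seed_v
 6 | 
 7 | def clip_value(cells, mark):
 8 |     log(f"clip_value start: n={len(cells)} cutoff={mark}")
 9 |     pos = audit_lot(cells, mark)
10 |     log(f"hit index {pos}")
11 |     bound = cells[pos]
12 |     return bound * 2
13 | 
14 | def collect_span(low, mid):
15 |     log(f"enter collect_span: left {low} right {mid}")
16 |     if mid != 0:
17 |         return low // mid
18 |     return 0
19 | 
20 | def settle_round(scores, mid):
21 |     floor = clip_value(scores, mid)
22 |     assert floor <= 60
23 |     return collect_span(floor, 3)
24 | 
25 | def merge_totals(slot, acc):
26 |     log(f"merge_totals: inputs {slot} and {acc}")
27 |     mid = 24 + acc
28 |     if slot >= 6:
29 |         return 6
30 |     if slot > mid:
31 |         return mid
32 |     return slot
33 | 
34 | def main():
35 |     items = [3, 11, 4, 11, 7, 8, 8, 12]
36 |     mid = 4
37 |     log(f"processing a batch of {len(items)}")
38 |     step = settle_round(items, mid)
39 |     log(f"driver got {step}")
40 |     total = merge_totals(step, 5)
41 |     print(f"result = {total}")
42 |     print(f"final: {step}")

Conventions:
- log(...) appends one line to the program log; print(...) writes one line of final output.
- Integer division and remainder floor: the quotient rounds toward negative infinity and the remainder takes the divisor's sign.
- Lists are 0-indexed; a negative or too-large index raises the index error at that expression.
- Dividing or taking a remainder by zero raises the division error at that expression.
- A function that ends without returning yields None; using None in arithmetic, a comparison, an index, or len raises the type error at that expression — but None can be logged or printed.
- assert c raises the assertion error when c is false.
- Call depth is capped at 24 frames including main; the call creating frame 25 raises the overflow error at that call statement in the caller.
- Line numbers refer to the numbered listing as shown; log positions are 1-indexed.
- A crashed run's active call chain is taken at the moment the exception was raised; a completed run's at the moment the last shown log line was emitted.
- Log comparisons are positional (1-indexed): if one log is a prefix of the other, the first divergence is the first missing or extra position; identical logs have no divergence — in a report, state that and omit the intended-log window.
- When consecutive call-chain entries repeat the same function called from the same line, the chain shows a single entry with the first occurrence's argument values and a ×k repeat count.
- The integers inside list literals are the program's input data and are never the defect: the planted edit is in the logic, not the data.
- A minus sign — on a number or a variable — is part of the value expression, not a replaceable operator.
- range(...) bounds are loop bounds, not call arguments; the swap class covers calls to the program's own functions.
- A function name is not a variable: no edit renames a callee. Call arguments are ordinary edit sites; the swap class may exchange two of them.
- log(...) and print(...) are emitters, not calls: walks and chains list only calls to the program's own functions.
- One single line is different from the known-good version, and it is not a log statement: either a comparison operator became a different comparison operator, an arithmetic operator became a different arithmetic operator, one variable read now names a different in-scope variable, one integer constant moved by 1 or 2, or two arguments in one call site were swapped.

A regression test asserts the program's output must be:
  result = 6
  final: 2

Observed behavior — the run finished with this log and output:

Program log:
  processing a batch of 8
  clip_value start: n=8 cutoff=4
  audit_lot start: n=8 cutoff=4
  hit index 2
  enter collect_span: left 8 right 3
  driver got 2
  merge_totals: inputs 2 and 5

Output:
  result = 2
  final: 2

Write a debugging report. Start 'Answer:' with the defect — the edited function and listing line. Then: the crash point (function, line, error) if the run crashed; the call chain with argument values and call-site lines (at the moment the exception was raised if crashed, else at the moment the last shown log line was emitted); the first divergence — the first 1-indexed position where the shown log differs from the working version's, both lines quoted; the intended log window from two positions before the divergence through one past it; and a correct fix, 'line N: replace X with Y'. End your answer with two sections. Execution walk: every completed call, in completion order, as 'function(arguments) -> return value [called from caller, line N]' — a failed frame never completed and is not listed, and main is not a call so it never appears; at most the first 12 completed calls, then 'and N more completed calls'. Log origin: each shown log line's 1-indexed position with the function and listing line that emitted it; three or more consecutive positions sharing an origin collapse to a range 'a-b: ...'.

Answer: the defect is in merge_totals at line 28.
The tell: The logs agree in full; only the final output differs.
Call chain: main -> merge_totals(2, 5) (called at line 40).
First divergence: none; the two logs match at every position.
Execution walk:
  audit_lot([3, 11, 4, 11, 7, 8, 8, 12], 4) -> 2  [called from clip_value, line 9]
  clip_value([3, 11, 4, 11, 7, 8, 8, 12], 4) -> 8  [called from settle_round, line 21]
  collect_span(8, 3) -> 2  [called from settle_round, line 23]
  settle_round([3, 11, 4, 11, 7, 8, 8, 12], 4) -> 2  [called from main, line 38]
  merge_totals(2, 5) -> 2  [called from main, line 40]
Log origins:
  1: logged in main at line 37
  2: logged in clip_value at line 8
  3: logged in audit_lot at line 2
  4: logged in clip_value at line 10
  5: logged in collect_span at line 15
  6: logged in main at line 39
  7: logged in merge_totals at line 26
A correct fix: line 28: replace `>=` with `<`.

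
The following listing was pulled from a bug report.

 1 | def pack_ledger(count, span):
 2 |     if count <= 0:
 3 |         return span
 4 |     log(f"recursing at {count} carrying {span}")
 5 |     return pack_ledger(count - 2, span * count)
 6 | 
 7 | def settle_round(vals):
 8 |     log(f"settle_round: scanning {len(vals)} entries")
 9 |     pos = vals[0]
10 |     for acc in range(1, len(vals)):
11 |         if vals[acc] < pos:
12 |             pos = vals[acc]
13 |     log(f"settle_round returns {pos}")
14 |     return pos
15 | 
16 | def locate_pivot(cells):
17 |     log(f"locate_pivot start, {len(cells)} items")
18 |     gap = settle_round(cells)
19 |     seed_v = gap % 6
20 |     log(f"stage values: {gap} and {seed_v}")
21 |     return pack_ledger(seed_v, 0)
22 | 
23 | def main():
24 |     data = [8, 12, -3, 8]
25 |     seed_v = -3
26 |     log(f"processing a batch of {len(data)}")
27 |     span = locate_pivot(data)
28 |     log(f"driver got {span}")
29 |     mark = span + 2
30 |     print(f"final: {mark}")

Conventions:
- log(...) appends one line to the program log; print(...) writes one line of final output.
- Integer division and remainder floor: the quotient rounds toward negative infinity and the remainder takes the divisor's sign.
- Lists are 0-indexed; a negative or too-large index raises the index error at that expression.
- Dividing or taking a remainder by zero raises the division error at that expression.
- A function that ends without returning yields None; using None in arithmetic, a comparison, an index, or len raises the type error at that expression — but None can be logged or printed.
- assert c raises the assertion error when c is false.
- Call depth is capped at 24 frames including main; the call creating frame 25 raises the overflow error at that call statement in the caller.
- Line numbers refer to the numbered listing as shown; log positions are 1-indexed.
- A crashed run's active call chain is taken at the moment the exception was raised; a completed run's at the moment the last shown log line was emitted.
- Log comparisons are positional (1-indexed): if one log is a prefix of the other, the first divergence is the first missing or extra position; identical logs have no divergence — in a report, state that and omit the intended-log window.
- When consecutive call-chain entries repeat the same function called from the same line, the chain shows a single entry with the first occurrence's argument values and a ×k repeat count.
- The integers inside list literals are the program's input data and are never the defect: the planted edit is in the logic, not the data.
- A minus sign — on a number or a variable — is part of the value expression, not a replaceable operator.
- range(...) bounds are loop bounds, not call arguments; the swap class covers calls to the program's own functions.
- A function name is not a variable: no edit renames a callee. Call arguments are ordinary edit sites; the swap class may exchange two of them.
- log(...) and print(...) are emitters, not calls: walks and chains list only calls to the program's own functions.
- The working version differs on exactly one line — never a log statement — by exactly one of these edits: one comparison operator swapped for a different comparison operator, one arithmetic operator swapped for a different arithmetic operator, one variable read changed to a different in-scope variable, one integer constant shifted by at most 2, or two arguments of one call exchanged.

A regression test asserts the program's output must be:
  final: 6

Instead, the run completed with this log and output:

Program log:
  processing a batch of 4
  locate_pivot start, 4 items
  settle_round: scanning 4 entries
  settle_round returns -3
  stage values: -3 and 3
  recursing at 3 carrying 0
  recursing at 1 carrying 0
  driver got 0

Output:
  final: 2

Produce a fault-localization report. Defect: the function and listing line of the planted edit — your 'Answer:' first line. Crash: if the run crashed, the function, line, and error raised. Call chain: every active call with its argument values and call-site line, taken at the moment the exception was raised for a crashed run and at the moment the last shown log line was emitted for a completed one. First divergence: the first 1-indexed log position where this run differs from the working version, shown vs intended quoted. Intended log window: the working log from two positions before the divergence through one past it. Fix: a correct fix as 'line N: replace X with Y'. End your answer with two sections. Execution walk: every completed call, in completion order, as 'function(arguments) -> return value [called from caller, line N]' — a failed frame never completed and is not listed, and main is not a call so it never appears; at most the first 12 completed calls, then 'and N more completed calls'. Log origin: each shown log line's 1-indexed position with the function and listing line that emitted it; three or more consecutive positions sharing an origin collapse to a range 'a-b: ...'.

Answer: the defect is in pack_ledger at line 5.
Core observation: Position 7 is the first bad log line: 'recursing at 1 carrying 0' should read 'recursing at 1 carrying 3'.
Call chain: main.
First divergence: position 7; shown 'recursing at 1 carrying 0' vs intended 'recursing at 1 carrying 3'.
Intended log window:
  5: stage values: -3 and 3
  6: recursing at 3 carrying 0
  7: recursing at 1 carrying 3
  8: driver got 4
Execution walk:
  settle_round([8, 12, -3, 8]) -> -3  [called from locate_pivot, line 18]
  pack_ledger(-1, 0) -> 0  [called from pack_ledger, line 5]
  pack_ledger(1, 0) -> 0  [called from pack_ledger, line 5]
  pack_ledger(3, 0) -> 0  [called from locate_pivot, line 21]
  locate_pivot([8, 12, -3, 8]) -> 0  [called from main, line 27]
Log origins:
  1 — main, line 26
  2 — locate_pivot, line 17
  3 — settle_round, line 8
  4 — settle_round, line 13
  5 — locate_pivot, line 20
  6 — pack_ledger, line 4
  7 — pack_ledger, line 4
  8 — main, line 28
A correct fix: line 5: replace `*` with `+`.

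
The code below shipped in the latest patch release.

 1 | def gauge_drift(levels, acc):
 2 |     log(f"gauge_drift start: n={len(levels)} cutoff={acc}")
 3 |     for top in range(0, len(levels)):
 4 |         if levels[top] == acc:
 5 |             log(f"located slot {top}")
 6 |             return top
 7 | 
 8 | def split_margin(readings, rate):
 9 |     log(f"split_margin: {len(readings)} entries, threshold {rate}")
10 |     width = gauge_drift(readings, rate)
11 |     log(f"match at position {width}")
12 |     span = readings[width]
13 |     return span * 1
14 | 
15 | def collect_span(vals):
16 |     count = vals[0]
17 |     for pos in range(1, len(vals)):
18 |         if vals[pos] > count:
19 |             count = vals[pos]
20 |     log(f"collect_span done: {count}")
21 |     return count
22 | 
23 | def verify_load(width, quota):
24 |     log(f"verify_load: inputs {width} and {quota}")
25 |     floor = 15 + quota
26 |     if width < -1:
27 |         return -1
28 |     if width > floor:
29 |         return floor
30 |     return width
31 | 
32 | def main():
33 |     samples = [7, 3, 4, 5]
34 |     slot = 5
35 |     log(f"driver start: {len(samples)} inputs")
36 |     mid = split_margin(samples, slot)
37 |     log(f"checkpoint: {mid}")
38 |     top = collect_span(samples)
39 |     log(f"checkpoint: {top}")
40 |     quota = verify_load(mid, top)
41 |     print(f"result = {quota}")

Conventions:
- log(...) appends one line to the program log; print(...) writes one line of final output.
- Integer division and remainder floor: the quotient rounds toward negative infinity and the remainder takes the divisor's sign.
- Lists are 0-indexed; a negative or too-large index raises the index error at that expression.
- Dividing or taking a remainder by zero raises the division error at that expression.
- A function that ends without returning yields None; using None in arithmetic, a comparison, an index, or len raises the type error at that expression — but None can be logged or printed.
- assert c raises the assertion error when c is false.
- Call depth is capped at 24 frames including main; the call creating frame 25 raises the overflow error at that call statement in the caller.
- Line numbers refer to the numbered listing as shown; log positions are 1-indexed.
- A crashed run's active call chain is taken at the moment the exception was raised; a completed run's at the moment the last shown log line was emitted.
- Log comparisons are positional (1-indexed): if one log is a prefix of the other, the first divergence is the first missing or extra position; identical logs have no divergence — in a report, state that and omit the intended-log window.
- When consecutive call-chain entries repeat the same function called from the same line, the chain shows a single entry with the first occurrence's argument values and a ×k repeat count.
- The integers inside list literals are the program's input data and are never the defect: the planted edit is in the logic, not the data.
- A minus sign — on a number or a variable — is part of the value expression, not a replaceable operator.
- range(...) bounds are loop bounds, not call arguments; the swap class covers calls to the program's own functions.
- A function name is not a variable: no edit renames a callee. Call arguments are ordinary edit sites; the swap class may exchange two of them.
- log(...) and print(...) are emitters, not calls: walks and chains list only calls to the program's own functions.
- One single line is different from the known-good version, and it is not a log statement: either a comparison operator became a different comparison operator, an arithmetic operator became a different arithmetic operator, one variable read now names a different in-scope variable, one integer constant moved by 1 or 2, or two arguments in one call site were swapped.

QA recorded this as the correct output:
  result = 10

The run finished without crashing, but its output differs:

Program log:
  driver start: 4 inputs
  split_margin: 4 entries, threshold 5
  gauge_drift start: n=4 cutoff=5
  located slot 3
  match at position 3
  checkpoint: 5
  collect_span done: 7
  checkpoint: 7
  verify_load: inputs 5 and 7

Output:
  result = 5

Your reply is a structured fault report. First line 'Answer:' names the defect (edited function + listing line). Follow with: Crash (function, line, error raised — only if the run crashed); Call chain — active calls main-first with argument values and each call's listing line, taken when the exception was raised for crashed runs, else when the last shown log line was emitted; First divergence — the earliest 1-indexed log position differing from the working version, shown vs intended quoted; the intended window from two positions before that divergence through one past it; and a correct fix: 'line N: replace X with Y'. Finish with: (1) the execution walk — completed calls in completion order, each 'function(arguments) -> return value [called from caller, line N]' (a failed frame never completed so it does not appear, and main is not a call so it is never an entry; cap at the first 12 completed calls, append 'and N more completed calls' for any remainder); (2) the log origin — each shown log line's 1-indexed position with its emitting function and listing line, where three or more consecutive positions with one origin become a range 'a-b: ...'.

Answer: the defect is in split_margin at line 13.
Core observation: Everything matches until log position 6, which reads 'checkpoint: 5' in place of 'checkpoint: 10'.
Call chain: main -> verify_load(5, 7) (called at line 40).
First divergence: position 6; shown 'checkpoint: 5' vs intended 'checkpoint: 10'.
Intended log window:
  4: located slot 3
  5: match at position 3
  6: checkpoint: 10
  7: collect_span done: 7
Execution walk:
  gauge_drift([7, 3, 4, 5], 5) -> 3  [called from split_margin, line 10]
  split_margin([7, 3, 4, 5], 5) -> 5  [called from main, line 36]
  collect_span([7, 3, 4, 5]) -> 7  [called from main, line 38]
  verify_load(5, 7) -> 5  [called from main, line 40]
Log line origins:
  1: logged in main at line 35
  2: logged in split_margin at line 9
  3: logged in gauge_drift at line 2
  4: logged in gauge_drift at line 5
  5: logged in split_margin at line 11
  6: logged in main at line 37
  7: logged in collect_span at line 20
  8: logged in main at line 39
  9: logged in verify_load at line 24
A correct fix: line 13: replace `1` with `2`.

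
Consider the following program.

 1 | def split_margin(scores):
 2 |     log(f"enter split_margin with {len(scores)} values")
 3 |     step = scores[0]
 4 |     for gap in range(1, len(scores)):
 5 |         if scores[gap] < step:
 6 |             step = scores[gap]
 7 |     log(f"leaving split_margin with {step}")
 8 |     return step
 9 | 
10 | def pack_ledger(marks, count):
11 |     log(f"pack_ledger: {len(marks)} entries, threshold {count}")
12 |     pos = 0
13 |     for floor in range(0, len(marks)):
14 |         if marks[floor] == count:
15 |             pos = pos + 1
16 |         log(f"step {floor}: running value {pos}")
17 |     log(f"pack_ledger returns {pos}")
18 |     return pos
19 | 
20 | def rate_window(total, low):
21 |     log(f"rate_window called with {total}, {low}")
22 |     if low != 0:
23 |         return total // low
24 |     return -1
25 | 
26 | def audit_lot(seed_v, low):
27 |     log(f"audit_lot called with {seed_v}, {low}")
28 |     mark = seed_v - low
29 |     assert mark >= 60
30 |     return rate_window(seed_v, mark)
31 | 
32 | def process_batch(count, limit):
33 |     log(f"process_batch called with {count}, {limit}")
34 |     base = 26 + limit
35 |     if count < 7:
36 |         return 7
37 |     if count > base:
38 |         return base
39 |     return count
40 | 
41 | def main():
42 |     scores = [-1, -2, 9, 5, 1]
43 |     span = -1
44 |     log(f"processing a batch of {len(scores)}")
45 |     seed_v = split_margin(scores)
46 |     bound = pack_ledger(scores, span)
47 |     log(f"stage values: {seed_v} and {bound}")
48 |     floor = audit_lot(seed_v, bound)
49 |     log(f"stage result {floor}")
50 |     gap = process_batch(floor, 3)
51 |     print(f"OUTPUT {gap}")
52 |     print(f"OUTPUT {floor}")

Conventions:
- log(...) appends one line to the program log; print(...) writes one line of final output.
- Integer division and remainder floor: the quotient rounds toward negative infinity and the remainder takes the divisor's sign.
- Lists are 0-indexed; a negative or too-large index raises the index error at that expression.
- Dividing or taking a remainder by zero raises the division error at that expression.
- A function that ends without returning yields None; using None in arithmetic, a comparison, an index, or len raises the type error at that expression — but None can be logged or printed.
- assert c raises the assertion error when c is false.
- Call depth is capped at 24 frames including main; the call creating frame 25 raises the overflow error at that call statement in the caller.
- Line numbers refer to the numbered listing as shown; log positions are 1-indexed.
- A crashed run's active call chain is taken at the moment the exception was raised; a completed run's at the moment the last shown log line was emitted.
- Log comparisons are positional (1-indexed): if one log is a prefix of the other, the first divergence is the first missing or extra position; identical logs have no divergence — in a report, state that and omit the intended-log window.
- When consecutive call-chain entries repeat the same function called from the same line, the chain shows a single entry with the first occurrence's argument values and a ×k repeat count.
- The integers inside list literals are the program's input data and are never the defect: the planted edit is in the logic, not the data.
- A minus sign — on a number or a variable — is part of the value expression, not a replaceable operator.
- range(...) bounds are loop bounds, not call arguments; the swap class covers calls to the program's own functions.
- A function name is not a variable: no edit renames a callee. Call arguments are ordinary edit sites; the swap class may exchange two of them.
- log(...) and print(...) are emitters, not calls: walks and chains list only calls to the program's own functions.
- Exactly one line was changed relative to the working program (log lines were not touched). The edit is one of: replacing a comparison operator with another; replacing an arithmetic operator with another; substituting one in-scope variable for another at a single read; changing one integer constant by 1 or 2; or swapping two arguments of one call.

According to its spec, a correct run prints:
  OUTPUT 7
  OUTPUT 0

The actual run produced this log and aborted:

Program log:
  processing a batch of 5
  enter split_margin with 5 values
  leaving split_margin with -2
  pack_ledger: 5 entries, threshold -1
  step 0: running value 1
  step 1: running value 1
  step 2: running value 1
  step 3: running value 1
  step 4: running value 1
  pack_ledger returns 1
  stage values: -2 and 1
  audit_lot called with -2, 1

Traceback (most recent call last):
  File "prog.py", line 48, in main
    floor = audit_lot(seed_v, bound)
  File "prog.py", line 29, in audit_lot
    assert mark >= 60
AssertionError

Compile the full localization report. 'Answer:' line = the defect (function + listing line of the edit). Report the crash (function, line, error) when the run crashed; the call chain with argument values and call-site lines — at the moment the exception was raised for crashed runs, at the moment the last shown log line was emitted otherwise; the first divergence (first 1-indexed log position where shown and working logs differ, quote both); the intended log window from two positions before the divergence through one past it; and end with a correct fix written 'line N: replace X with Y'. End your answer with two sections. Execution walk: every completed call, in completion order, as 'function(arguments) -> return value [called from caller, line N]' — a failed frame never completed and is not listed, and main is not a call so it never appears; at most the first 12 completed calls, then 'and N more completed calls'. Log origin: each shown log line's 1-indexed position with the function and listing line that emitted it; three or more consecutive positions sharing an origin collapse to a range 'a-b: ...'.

Answer: the defect is in audit_lot at line 29.
Key observation: The shown log is a 12-line prefix of the intended one, whose next entry is 'rate_window called with -2, -3'.
Crash: audit_lot, line 29, AssertionError.
Call chain: main -> audit_lot(-2, 1) (called at line 48).
First divergence: position 13 (shown log ended at 12 lines; the working version continues: 'rate_window called with -2, -3').
Intended log window:
  11: stage values: -2 and 1
  12: audit_lot called with -2, 1
  13: rate_window called with -2, -3
  14: stage result 0
Execution walk:
  split_margin([-1, -2, 9, 5, 1]) -> -2  [called from main, line 45]
  pack_ledger([-1, -2, 9, 5, 1], -1) -> 1  [called from main, line 46]
Log line origins:
  1: from main, line 44
  2: from split_margin, line 2
  3: from split_margin, line 7
  4: from pack_ledger, line 11
  5-9: from pack_ledger, line 16
  10: from pack_ledger, line 17
  11: from main, line 47
  12: from audit_lot, line 27
A correct fix: line 29: replace `>=` with `<=`.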